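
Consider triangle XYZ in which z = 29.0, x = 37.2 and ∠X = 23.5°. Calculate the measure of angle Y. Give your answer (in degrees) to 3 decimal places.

Law of sines: sin Z = z·sin X/x ≈ 0.31085.
Since x ≥ z, only the acute value applies: ∠Z ≈ 18.11°.
Then ∠Y = 180° − ∠X − ∠Z ≈ 138.39°.

∠Y ≈ 138.389°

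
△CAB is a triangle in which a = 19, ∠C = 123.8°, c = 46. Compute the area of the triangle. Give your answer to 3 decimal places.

Law of sines: sin A = a·sin C/c ≈ 0.34323.
Since c ≥ a, only the acute value applies: ∠A ≈ 20.07°.
Then ∠B = 180° − ∠C − ∠A ≈ 36.13°.
Law of sines gives b = c·sin B/sin C ≈ 32.636.
Area = ½·c·a·sin B ≈ 257.64.

area ≈ 257.639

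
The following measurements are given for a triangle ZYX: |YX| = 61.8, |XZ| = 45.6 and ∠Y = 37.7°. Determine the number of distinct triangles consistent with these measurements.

|YX|·sin Y = 61.8·sin(37.7°) ≈ 37.79.
Since |YX| sin Y < |XZ| < |YX| (37.79 < 45.6 < 61.8), two triangles exist.

2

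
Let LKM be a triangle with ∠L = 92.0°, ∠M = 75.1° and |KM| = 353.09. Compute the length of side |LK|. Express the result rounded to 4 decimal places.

341.4257

The third angle is ∠K = 180° − ∠M − ∠L = 12.90°.
Law of sines: |LK| = |KM|·sin M/sin L ≈ 341.43.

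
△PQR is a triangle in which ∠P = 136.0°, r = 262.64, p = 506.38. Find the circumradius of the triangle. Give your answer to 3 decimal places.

Law of sines: sin R = r·sin P/p ≈ 0.36029.
Since p ≥ r, only the acute value applies: ∠R ≈ 21.12°.
Then ∠Q = 180° − ∠P − ∠R ≈ 22.88°.
Law of sines gives q = p·sin Q/sin P ≈ 283.44.
Circumradius = p/(2 sin P) ≈ 364.48.

364.481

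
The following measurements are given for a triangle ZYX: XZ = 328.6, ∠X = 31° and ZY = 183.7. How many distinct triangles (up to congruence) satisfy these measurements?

XZ·sin X = 328.6·sin(31°) ≈ 169.2.
Since XZ sin X < ZY < XZ (169.2 < 183.7 < 328.6), two triangles exist.

2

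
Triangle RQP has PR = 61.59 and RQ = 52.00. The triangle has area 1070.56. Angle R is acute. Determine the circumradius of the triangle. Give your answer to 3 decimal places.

31.142

From area = ½·PR·RQ·sin R, we get sin R = 2·area/(PR·RQ) ≈ 0.66854.
Taking the acute solution, ∠R ≈ 41.95°.
Law of cosines then gives QP ≈ 41.639.
Circumradius = QP/(2 sin R) ≈ 31.142.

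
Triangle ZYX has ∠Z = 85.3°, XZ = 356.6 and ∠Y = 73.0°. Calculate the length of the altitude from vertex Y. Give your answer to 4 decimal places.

h_Y ≈ 137.4126

The third angle is ∠X = 180° − ∠Z − ∠Y = 21.70°.
Law of sines: YX = XZ·sin Z/sin Y ≈ 371.64.
Law of sines: ZY = XZ·sin X/sin Y ≈ 137.88.
Area = ½·XZ·YX·sin X ≈ 24501.
The altitude from Y has length 2·area/XZ ≈ 137.41.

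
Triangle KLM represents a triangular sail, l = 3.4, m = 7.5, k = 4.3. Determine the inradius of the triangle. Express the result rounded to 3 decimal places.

0.427

Semiperimeter s = (4.3 + 3.4 + 7.5)/2 = 7.6.
Heron's formula: area = √(7.6·3.3·4.2·0.1) ≈ 3.2456.
Inradius = area/s = 3.2456/7.6 ≈ 0.42705.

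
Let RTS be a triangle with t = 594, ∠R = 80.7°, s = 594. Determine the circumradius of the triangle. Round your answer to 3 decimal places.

389.711

By the law of cosines, r² = t² + s² − 2·t·s·cos R = 5.9163e+05, so r ≈ 769.18.
Area = ½·t·s·sin R ≈ 1.741e+05.
Circumradius = r/(2 sin R) ≈ 389.71.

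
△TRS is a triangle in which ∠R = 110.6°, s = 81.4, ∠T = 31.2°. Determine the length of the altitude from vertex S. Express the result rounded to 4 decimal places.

The third angle is ∠S = 180° − ∠T − ∠R = 38.20°.
Law of sines: t = s·sin T/sin S ≈ 68.187.
Law of sines: r = s·sin R/sin S ≈ 123.21.
Area = ½·s·t·sin R ≈ 2597.8.
The altitude from S has length 2·area/s ≈ 63.827.

h_S ≈ 63.8271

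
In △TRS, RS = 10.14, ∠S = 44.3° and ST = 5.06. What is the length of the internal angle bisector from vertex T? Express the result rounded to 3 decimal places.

By the law of cosines, TR² = RS² + ST² − 2·RS·ST·cos S = 54.981, so TR ≈ 7.4149.
Law of cosines again: cos T = (ST² + TR² − RS²)/(2·ST·TR) ≈ -0.29631, so ∠T ≈ 107.24°.
The bisector from T has length 2·ST·TR·cos(∠T/2)/(ST+TR) ≈ 3.568.

3.568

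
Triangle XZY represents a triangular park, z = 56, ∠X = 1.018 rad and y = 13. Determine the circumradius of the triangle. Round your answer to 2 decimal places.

29.61

By the law of cosines, x² = z² + y² − 2·z·y·cos X = 2540.5, so x ≈ 50.403.
Area = ½·z·y·sin X ≈ 309.79.
Circumradius = x/(2 sin X) ≈ 29.612.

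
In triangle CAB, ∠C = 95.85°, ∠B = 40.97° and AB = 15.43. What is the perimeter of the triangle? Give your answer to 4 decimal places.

36.2138

The third angle is ∠A = 180° − ∠B − ∠C = 43.18°.
Law of sines: BC = AB·sin A/sin C ≈ 10.614.
Law of sines: CA = AB·sin B/sin C ≈ 10.17.
Semiperimeter s = (15.43+10.614+10.17)/2 = 18.107.
Perimeter = 15.43 + 10.614 + 10.17 = 36.214.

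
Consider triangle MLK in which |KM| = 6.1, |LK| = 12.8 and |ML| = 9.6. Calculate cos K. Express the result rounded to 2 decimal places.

By the law of cosines, cos K = (|LK|² + |KM|² − |ML|²) / (2·|LK|·|KM|) ≈ 0.69730, so ∠K ≈ 45.79°.

0.70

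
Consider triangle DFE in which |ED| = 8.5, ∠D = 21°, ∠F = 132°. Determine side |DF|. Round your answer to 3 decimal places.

5.193

The third angle is ∠E = 180° − ∠D − ∠F = 27.00°.
Law of sines: |DF| = |ED|·sin E/sin F ≈ 5.1927.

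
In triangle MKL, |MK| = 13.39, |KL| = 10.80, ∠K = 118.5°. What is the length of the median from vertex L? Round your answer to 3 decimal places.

15.181

By the law of cosines, |LM|² = |MK|² + |KL|² − 2·|MK|·|KL|·cos K = 433.94, so |LM| ≈ 20.831.
Median from L: ½√(2·|KL|² + 2·|LM|² − |MK|²) ≈ 15.181.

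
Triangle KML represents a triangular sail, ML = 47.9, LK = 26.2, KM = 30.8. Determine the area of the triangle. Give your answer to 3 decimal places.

Semiperimeter s = (47.9 + 26.2 + 30.8)/2 = 52.45.
Heron's formula: area = √(52.45·4.55·26.25·21.65) ≈ 368.27.

area ≈ 368.275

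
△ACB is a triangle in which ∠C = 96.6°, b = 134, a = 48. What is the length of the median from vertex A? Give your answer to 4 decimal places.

m_A ≈ 138.8210

By the law of cosines, c² = b² + a² − 2·b·a·cos C = 21739, so c ≈ 147.44.
Median from A: ½√(2·c² + 2·b² − a²) ≈ 138.82.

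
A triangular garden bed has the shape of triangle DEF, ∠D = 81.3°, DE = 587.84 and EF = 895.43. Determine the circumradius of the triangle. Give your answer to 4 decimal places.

Law of sines: sin F = DE·sin D/EF ≈ 0.64894.
Since EF ≥ DE, only the acute value applies: ∠F ≈ 40.46°.
Then ∠E = 180° − ∠D − ∠F ≈ 58.24°.
Law of sines gives FD = EF·sin E/sin D ≈ 770.2.
Circumradius = EF/(2 sin D) ≈ 452.93.

452.9264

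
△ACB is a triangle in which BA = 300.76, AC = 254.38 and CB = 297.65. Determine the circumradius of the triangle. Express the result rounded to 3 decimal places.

165.287

By the law of cosines, cos A = (BA² + AC² − CB²) / (2·BA·AC) ≈ 0.43506, so ∠A ≈ 64.21°.
Circumradius = CB/(2 sin A) ≈ 165.29.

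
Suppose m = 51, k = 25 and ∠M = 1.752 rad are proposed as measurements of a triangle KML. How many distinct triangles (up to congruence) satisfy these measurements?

1

k·sin M = 25·sin(1.752 rad) ≈ 24.59.
Since ∠M is not acute, a triangle exists only if m > k; here m > k, so there is exactly one triangle.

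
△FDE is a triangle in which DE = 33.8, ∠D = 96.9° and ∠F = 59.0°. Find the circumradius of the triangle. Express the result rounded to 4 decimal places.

The third angle is ∠E = 180° − ∠F − ∠D = 24.10°.
Law of sines: EF = DE·sin D/sin F ≈ 39.147.
Law of sines: FD = DE·sin E/sin F ≈ 16.101.
Circumradius = DE/(2 sin F) ≈ 19.716.

19.7161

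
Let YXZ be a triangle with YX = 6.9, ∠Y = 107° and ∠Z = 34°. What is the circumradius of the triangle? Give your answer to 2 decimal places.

The third angle is ∠X = 180° − ∠Z − ∠Y = 39.00°.
Law of sines: XZ = YX·sin Y/sin Z ≈ 11.8.
Law of sines: ZY = YX·sin X/sin Z ≈ 7.7653.
Circumradius = YX/(2 sin Z) ≈ 6.1696.

6.17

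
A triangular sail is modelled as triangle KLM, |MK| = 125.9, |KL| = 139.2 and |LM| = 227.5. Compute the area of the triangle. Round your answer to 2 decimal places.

Semiperimeter s = (227.5 + 125.9 + 139.2)/2 = 246.3.
Heron's formula: area = √(246.3·18.8·120.4·107.1) ≈ 7727.1.

7727.15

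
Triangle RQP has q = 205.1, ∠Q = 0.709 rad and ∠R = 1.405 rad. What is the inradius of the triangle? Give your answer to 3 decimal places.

69.451

The third angle is ∠P = π − ∠R − ∠Q = 1.028 rad.
Law of sines: r = q·sin R/sin Q ≈ 310.7.
Law of sines: p = q·sin P/sin Q ≈ 269.67.
Area = ½·q·r·sin P ≈ 27276.
Semiperimeter s = (310.7+205.1+269.67)/2 = 392.74.
Inradius = area/s = 27276/392.74 ≈ 69.451.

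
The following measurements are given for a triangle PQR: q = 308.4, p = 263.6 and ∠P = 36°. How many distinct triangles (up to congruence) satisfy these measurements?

2

q·sin P = 308.4·sin(36°) ≈ 181.3.
Since q sin P < p < q (181.3 < 263.6 < 308.4), two triangles exist.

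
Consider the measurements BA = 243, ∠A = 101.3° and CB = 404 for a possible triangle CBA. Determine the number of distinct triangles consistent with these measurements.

BA·sin A = 243·sin(101.3°) ≈ 238.3.
Since ∠A is not acute, a triangle exists only if CB > BA; here CB > BA, so there is exactly one triangle.

1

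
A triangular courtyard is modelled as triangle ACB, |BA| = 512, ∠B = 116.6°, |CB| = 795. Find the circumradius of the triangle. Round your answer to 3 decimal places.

By the law of cosines, |AC|² = |CB|² + |BA|² − 2·|CB|·|BA|·cos B = 1.2587e+06, so |AC| ≈ 1121.9.
Area = ½·|CB|·|BA|·sin B ≈ 1.8198e+05.
Circumradius = |AC|/(2 sin B) ≈ 627.36.

R ≈ 627.358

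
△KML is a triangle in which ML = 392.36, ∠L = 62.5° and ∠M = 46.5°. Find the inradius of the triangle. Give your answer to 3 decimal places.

r ≈ 98.694

The third angle is ∠K = 180° − ∠M − ∠L = 71.00°.
Law of sines: LK = ML·sin M/sin K ≈ 301.01.
Law of sines: KM = ML·sin L/sin K ≈ 368.08.
Area = ½·ML·LK·sin L ≈ 52379.
Semiperimeter s = (392.36+301.01+368.08)/2 = 530.72.
Inradius = area/s = 52379/530.72 ≈ 98.694.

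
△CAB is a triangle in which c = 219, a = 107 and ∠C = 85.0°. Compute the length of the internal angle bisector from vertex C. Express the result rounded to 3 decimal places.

102.900

Law of sines: sin A = a·sin C/c ≈ 0.48673.
Since c ≥ a, only the acute value applies: ∠A ≈ 29.13°.
Then ∠B = 180° − ∠C − ∠A ≈ 65.87°.
Law of sines gives b = c·sin B/sin C ≈ 200.63.
The bisector from C has length 2·a·b·cos(∠C/2)/(a+b) ≈ 102.9.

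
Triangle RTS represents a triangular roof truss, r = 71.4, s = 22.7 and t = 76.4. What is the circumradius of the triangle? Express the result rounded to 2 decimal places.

38.29

By the law of cosines, cos R = (t² + s² − r²) / (2·t·s) ≈ 0.36162, so ∠R ≈ 68.80°.
Circumradius = r/(2 sin R) ≈ 38.291.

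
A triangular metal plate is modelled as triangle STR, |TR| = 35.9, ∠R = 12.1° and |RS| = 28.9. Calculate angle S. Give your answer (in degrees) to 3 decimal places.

By the law of cosines, |ST|² = |TR|² + |RS|² − 2·|TR|·|RS|·cos R = 95.1, so |ST| ≈ 9.7519.
Law of cosines again: cos S = (|RS|² + |ST|² − |TR|²)/(2·|RS|·|ST|) ≈ -0.63602, so ∠S ≈ 129.50°.

∠S ≈ 129.496°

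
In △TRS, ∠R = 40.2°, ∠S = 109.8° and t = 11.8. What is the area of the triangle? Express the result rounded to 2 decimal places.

The third angle is ∠T = 180° − ∠R − ∠S = 30.00°.
Law of sines: r = t·sin R/sin T ≈ 15.233.
Law of sines: s = t·sin S/sin T ≈ 22.205.
Area = ½·t·r·sin S ≈ 84.56.

area ≈ 84.56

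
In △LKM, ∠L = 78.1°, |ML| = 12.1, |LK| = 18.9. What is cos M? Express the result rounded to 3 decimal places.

By the law of cosines, |KM|² = |ML|² + |LK|² − 2·|ML|·|LK|·cos L = 409.31, so |KM| ≈ 20.231.
Law of cosines again: cos M = (|KM|² + |ML|² − |LK|²)/(2·|KM|·|ML|) ≈ 0.40545, so ∠M ≈ 66.08°.

0.405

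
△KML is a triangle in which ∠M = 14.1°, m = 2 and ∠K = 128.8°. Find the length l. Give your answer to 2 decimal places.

The third angle is ∠L = 180° − ∠K − ∠M = 37.10°.
Law of sines: l = m·sin L/sin M ≈ 4.9521.

4.95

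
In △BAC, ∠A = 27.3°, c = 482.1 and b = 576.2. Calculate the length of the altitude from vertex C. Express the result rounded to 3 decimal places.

By the law of cosines, a² = c² + b² − 2·c·b·cos A = 70736, so a ≈ 265.96.
Area = ½·c·b·sin A ≈ 63703.
The altitude from C has length 2·area/c ≈ 264.27.

h_C ≈ 264.274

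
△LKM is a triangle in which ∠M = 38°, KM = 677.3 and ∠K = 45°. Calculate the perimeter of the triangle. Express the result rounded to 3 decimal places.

1579.939

The third angle is ∠L = 180° − ∠K − ∠M = 97.00°.
Law of sines: ML = KM·sin K/sin L ≈ 482.52.
Law of sines: LK = KM·sin M/sin L ≈ 420.12.
Semiperimeter s = (677.3+482.52+420.12)/2 = 789.97.
Perimeter = 677.3 + 482.52 + 420.12 = 1579.9.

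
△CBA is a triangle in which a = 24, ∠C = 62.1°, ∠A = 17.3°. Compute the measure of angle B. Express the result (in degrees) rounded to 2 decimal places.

The third angle is ∠B = 180° − ∠A − ∠C = 100.60°.

∠B ≈ 100.60°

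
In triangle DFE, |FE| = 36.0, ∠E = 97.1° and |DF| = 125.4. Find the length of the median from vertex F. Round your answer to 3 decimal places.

Law of sines: sin D = |FE|·sin E/|DF| ≈ 0.28488.
Since |DF| ≥ |FE|, only the acute value applies: ∠D ≈ 16.55°.
Then ∠F = 180° − ∠E − ∠D ≈ 66.35°.
Law of sines gives |ED| = |DF|·sin F/sin E ≈ 115.75.
Median from F: ½√(2·|DF|² + 2·|FE|² − |ED|²) ≈ 71.839.

m_F ≈ 71.839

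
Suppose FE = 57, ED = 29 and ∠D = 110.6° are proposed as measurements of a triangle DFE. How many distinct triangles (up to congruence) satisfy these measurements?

1

ED·sin D = 29·sin(110.6°) ≈ 27.15.
Since ∠D is not acute, a triangle exists only if FE > ED; here FE > ED, so there is exactly one triangle.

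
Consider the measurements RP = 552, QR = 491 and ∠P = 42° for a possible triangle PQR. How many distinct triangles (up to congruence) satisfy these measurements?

2

RP·sin P = 552·sin(42°) ≈ 369.4.
Since RP sin P < QR < RP (369.4 < 491 < 552), two triangles exist.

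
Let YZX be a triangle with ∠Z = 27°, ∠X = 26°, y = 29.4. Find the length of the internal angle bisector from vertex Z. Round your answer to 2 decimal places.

The third angle is ∠Y = 180° − ∠Z − ∠X = 127.00°.
Law of sines: z = y·sin Z/sin Y ≈ 16.713.
Law of sines: x = y·sin X/sin Y ≈ 16.138.
The bisector from Z has length 2·x·y·cos(∠Z/2)/(x+y) ≈ 20.262.

t_Z ≈ 20.26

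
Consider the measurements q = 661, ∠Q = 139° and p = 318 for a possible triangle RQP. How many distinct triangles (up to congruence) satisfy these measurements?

p·sin Q = 318·sin(139°) ≈ 208.6.
Since ∠Q is not acute, a triangle exists only if q > p; here q > p, so there is exactly one triangle.

1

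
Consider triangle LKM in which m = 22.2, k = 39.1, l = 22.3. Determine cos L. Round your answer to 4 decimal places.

By the law of cosines, cos L = (k² + m² − l²) / (2·k·m) ≈ 0.87807, so ∠L ≈ 28.59°.

cos L ≈ 0.8781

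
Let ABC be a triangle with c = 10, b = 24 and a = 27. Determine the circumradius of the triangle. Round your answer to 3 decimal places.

By the law of cosines, cos A = (b² + c² − a²) / (2·b·c) ≈ -0.11042, so ∠A ≈ 96.34°.
Circumradius = a/(2 sin A) ≈ 13.583.

R ≈ 13.583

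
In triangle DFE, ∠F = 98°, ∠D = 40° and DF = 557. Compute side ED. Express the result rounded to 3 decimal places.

The third angle is ∠E = 180° − ∠D − ∠F = 42.00°.
Law of sines: ED = DF·sin F/sin E ≈ 824.32.

824.322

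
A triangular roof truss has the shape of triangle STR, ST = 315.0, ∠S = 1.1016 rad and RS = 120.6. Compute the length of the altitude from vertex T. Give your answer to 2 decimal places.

By the law of cosines, TR² = RS² + ST² − 2·RS·ST·cos S = 79414, so TR ≈ 281.81.
Area = ½·RS·ST·sin S ≈ 16942.
The altitude from T has length 2·area/RS ≈ 280.96.

h_T ≈ 280.96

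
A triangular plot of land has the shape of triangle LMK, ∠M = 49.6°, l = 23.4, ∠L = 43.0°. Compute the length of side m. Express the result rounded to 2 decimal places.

The third angle is ∠K = 180° − ∠L − ∠M = 87.40°.
Law of sines: m = l·sin M/sin L ≈ 26.129.

26.13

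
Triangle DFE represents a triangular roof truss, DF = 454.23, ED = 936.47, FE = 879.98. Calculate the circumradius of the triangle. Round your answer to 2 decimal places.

By the law of cosines, cos D = (ED² + DF² − FE²) / (2·ED·DF) ≈ 0.36314, so ∠D ≈ 68.71°.
Circumradius = FE/(2 sin D) ≈ 472.23.

472.23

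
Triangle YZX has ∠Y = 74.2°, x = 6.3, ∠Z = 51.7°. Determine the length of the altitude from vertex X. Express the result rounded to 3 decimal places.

The third angle is ∠X = 180° − ∠Y − ∠Z = 54.10°.
Law of sines: y = x·sin Y/sin X ≈ 7.4835.
Law of sines: z = x·sin Z/sin X ≈ 6.1035.
Area = ½·x·y·sin Z ≈ 18.5.
The altitude from X has length 2·area/x ≈ 5.8729.

h_X ≈ 5.873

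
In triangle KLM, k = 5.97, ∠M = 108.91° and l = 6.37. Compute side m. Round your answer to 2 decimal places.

By the law of cosines, m² = k² + l² − 2·k·l·cos M = 100.87, so m ≈ 10.043.

10.04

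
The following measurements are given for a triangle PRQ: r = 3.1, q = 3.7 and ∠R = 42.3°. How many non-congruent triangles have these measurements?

q·sin R = 3.7·sin(42.3°) ≈ 2.49.
Since q sin R < r < q (2.49 < 3.1 < 3.7), two triangles exist.

2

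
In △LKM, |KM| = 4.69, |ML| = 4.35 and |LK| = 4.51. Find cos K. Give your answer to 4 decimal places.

By the law of cosines, cos K = (|LK|² + |KM|² − |ML|²) / (2·|LK|·|KM|) ≈ 0.55347, so ∠K ≈ 0.9843 rad.

cos K ≈ 0.5535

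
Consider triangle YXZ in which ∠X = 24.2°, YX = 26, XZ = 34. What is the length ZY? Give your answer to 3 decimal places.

14.811

By the law of cosines, ZY² = YX² + XZ² − 2·YX·XZ·cos X = 219.37, so ZY ≈ 14.811.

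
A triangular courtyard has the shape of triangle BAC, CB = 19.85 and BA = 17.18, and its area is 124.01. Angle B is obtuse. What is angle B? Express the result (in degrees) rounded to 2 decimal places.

133.34

From area = ½·CB·BA·sin B, we get sin B = 2·area/(CB·BA) ≈ 0.72728.
Taking the obtuse solution, ∠B ≈ 133.34°.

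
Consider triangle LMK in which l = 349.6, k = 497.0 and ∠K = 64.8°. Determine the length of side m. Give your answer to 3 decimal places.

532.188

Law of sines: sin L = l·sin K/k ≈ 0.63647.
Since k ≥ l, only the acute value applies: ∠L ≈ 39.53°.
Then ∠M = 180° − ∠K − ∠L ≈ 75.67°.
Law of sines gives m = k·sin M/sin K ≈ 532.19.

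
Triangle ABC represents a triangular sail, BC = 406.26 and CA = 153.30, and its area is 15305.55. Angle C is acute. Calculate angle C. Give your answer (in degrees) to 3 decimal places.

∠C ≈ 29.440°

From area = ½·BC·CA·sin C, we get sin C = 2·area/(BC·CA) ≈ 0.49151.
Taking the acute solution, ∠C ≈ 29.44°.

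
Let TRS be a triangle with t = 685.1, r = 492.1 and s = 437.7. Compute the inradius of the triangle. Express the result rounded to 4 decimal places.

132.9213

Semiperimeter p = (685.1 + 492.1 + 437.7)/2 = 807.45.
Heron's formula: area = √(807.45·122.35·315.35·369.75) ≈ 1.0733e+05.
Inradius = area/p = 1.0733e+05/807.45 ≈ 132.92.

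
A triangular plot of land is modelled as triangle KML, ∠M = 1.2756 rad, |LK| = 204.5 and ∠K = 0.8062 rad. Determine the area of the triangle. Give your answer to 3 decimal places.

area ≈ 13757.426

The third angle is ∠L = π − ∠K − ∠M = 1.0598 rad.
Law of sines: |ML| = |LK|·sin K/sin M ≈ 154.25.
Law of sines: |KM| = |LK|·sin L/sin M ≈ 186.44.
Area = ½·|LK|·|ML|·sin L ≈ 13757.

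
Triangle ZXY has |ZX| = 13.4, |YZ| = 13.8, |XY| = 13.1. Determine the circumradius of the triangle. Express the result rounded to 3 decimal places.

R ≈ 7.761

By the law of cosines, cos Z = (|YZ|² + |ZX|² − |XY|²) / (2·|YZ|·|ZX|) ≈ 0.53642, so ∠Z ≈ 57.56°.
Circumradius = |XY|/(2 sin Z) ≈ 7.7611.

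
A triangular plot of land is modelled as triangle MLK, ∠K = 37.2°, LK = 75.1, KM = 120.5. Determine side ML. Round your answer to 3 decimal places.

By the law of cosines, ML² = LK² + KM² − 2·LK·KM·cos K = 5743.8, so ML ≈ 75.788.

75.788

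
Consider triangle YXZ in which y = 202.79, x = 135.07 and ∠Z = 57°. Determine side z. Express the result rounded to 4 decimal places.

171.8471

By the law of cosines, z² = y² + x² − 2·y·x·cos Z = 29531, so z ≈ 171.85.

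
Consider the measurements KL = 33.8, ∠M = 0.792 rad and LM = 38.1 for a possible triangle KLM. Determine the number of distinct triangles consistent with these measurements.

2

LM·sin M = 38.1·sin(0.792 rad) ≈ 27.12.
Since LM sin M < KL < LM (27.12 < 33.8 < 38.1), two triangles exist.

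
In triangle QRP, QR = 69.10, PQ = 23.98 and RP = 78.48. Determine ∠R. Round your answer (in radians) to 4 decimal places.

0.3008

By the law of cosines, cos R = (QR² + RP² − PQ²) / (2·QR·RP) ≈ 0.95509, so ∠R ≈ 0.3008 rad.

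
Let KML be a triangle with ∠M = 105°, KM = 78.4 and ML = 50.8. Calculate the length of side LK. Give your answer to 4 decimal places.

By the law of cosines, LK² = KM² + ML² − 2·KM·ML·cos M = 10789, so LK ≈ 103.87.

103.8692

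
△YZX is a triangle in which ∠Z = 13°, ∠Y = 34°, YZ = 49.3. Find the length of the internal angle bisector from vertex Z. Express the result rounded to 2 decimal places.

t_Z ≈ 42.45

The third angle is ∠X = 180° − ∠Y − ∠Z = 133.00°.
Law of sines: ZX = YZ·sin Y/sin X ≈ 37.695.
Law of sines: XY = YZ·sin Z/sin X ≈ 15.164.
The bisector from Z has length 2·YZ·ZX·cos(∠Z/2)/(YZ+ZX) ≈ 42.449.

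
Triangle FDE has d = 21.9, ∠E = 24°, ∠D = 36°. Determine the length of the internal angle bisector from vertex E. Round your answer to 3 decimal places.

t_E ≈ 25.521

The third angle is ∠F = 180° − ∠D − ∠E = 120.00°.
Law of sines: f = d·sin F/sin D ≈ 32.267.
Law of sines: e = d·sin E/sin D ≈ 15.154.
The bisector from E has length 2·f·d·cos(∠E/2)/(f+d) ≈ 25.521.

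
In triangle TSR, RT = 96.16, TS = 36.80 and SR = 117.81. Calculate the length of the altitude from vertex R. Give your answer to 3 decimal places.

85.222

Semiperimeter s = (117.81 + 96.16 + 36.8)/2 = 125.38.
Heron's formula: area = √(125.38·7.575·29.225·88.585) ≈ 1568.1.
The altitude from R has length 2·area/TS ≈ 85.222.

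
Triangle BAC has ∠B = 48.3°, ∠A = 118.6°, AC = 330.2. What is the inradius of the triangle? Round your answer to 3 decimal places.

The third angle is ∠C = 180° − ∠B − ∠A = 13.10°.
Law of sines: CB = AC·sin A/sin B ≈ 388.29.
Law of sines: BA = AC·sin C/sin B ≈ 100.24.
Area = ½·AC·CB·sin C ≈ 14530.
Semiperimeter s = (330.2+388.29+100.24)/2 = 409.36.
Inradius = area/s = 14530/409.36 ≈ 35.494.

r ≈ 35.494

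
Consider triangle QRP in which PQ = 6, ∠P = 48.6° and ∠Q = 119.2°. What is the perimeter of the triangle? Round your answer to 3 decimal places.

perimeter ≈ 52.082

The third angle is ∠R = 180° − ∠P − ∠Q = 12.20°.
Law of sines: RP = PQ·sin Q/sin R ≈ 24.784.
Law of sines: QR = PQ·sin P/sin R ≈ 21.297.
Semiperimeter s = (24.784+6+21.297)/2 = 26.041.
Perimeter = 24.784 + 6 + 21.297 = 52.082.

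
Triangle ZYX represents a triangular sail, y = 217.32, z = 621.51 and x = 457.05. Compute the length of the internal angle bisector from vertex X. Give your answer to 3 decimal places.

308.169

By the law of cosines, cos X = (z² + y² − x²) / (2·z·y) ≈ 0.83147, so ∠X ≈ 33.75°.
The bisector from X has length 2·z·y·cos(∠X/2)/(z+y) ≈ 308.17.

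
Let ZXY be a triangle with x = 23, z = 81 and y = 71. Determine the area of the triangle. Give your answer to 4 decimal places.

778.0053

Semiperimeter s = (81 + 23 + 71)/2 = 87.5.
Heron's formula: area = √(87.5·6.5·64.5·16.5) ≈ 778.01.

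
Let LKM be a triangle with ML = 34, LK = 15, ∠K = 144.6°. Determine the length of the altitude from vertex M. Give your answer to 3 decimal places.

h_M ≈ 11.959

Law of sines: sin M = LK·sin K/ML ≈ 0.25557.
Since ML ≥ LK, only the acute value applies: ∠M ≈ 14.81°.
Then ∠L = 180° − ∠K − ∠M ≈ 20.59°.
Law of sines gives KM = ML·sin L/sin K ≈ 20.644.
Area = ½·ML·LK·sin L ≈ 89.69.
The altitude from M has length 2·area/LK ≈ 11.959.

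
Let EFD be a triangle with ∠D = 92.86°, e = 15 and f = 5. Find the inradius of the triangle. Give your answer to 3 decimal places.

By the law of cosines, d² = e² + f² − 2·e·f·cos D = 257.48, so d ≈ 16.046.
Area = ½·e·f·sin D ≈ 37.453.
Semiperimeter s = (15+5+16.046)/2 = 18.023.
Inradius = area/s = 37.453/18.023 ≈ 2.0781.

r ≈ 2.078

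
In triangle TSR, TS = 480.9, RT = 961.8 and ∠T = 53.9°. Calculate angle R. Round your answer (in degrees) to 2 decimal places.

By the law of cosines, SR² = RT² + TS² − 2·RT·TS·cos T = 6.1128e+05, so SR ≈ 781.85.
Law of cosines again: cos R = (SR² + RT² − TS²)/(2·SR·RT) ≈ 0.86776, so ∠R ≈ 29.80°.

∠R ≈ 29.80°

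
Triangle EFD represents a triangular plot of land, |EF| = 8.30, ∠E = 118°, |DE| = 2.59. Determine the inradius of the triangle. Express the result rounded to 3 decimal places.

By the law of cosines, |FD|² = |DE|² + |EF|² − 2·|DE|·|EF|·cos E = 95.783, so |FD| ≈ 9.7869.
Area = ½·|DE|·|EF|·sin E ≈ 9.4904.
Semiperimeter s = (9.7869+2.59+8.3)/2 = 10.338.
Inradius = area/s = 9.4904/10.338 ≈ 0.91797.

r ≈ 0.918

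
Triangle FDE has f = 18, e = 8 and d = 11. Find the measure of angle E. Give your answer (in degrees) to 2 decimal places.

By the law of cosines, cos E = (f² + d² − e²) / (2·f·d) ≈ 0.96212, so ∠E ≈ 15.82°.

15.82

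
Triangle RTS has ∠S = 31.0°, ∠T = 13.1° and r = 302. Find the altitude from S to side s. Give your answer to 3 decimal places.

h_S ≈ 68.449

The third angle is ∠R = 180° − ∠T − ∠S = 135.90°.
Law of sines: t = r·sin T/sin R ≈ 98.358.
Law of sines: s = r·sin S/sin R ≈ 223.51.
Area = ½·r·t·sin S ≈ 7649.4.
The altitude from S has length 2·area/s ≈ 68.449.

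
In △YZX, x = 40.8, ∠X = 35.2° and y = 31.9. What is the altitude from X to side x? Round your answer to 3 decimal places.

Law of sines: sin Y = y·sin X/x ≈ 0.45069.
Since x ≥ y, only the acute value applies: ∠Y ≈ 26.79°.
Then ∠Z = 180° − ∠X − ∠Y ≈ 118.01°.
Law of sines gives z = x·sin Z/sin X ≈ 62.488.
Area = ½·x·y·sin Z ≈ 574.52.
The altitude from X has length 2·area/x ≈ 28.163.

28.163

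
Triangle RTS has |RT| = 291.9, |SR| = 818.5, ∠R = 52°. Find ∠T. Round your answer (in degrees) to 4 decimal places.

By the law of cosines, |TS|² = |SR|² + |RT|² − 2·|SR|·|RT|·cos R = 4.6096e+05, so |TS| ≈ 678.94.
Law of cosines again: cos T = (|RT|² + |TS|² − |SR|²)/(2·|RT|·|TS|) ≈ -0.31228, so ∠T ≈ 108.20°.

∠T ≈ 108.1966°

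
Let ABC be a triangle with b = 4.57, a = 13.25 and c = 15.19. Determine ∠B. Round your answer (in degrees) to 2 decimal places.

∠B ≈ 16.77°

By the law of cosines, cos B = (c² + a² − b²) / (2·c·a) ≈ 0.95747, so ∠B ≈ 16.77°.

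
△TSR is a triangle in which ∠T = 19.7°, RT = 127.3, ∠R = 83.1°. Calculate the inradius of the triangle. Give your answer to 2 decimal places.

The third angle is ∠S = 180° − ∠R − ∠T = 77.20°.
Law of sines: SR = RT·sin T/sin S ≈ 44.006.
Law of sines: TS = RT·sin R/sin S ≈ 129.6.
Area = ½·RT·SR·sin R ≈ 2780.7.
Semiperimeter s = (44.006+127.3+129.6)/2 = 150.45.
Inradius = area/s = 2780.7/150.45 ≈ 18.482.

18.48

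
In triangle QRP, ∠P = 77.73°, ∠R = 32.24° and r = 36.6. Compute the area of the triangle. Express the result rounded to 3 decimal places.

area ≈ 1153.075

The third angle is ∠Q = 180° − ∠R − ∠P = 70.03°.
Law of sines: q = r·sin Q/sin R ≈ 64.483.
Law of sines: p = r·sin P/sin R ≈ 67.041.
Area = ½·r·q·sin P ≈ 1153.1.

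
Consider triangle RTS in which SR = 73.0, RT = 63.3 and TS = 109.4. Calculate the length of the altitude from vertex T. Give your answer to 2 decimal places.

Semiperimeter s = (109.4 + 73 + 63.3)/2 = 122.85.
Heron's formula: area = √(122.85·13.45·49.85·59.55) ≈ 2214.7.
The altitude from T has length 2·area/SR ≈ 60.678.

60.68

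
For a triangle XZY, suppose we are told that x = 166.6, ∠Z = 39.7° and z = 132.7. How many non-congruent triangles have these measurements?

2

x·sin Z = 166.6·sin(39.7°) ≈ 106.4.
Since x sin Z < z < x (106.4 < 132.7 < 166.6), two triangles exist.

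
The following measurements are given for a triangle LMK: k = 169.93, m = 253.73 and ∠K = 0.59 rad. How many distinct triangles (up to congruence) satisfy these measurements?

2

m·sin K = 253.73·sin(0.59 rad) ≈ 141.2.
Since m sin K < k < m (141.2 < 169.93 < 253.73), two triangles exist.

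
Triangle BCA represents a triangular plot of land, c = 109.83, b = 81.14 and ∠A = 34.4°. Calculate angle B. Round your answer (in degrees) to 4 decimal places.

46.9116

By the law of cosines, a² = b² + c² − 2·b·c·cos A = 3940.2, so a ≈ 62.771.
Law of cosines again: cos B = (c² + a² − b²)/(2·c·a) ≈ 0.68313, so ∠B ≈ 46.91°.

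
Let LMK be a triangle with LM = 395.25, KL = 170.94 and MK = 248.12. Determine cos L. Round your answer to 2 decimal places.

cos L ≈ 0.92

By the law of cosines, cos L = (KL² + LM² − MK²) / (2·KL·LM) ≈ 0.91676, so ∠L ≈ 0.411 rad.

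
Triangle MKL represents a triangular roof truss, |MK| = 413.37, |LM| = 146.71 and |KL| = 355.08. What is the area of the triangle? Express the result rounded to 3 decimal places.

25388.972

Semiperimeter s = (355.08 + 146.71 + 413.37)/2 = 457.58.
Heron's formula: area = √(457.58·102.5·310.87·44.21) ≈ 25389.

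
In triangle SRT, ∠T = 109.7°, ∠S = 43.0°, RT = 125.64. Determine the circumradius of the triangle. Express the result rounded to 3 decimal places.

92.112

The third angle is ∠R = 180° − ∠T − ∠S = 27.30°.
Law of sines: TS = RT·sin R/sin S ≈ 84.494.
Law of sines: SR = RT·sin T/sin S ≈ 173.44.
Circumradius = RT/(2 sin S) ≈ 92.112.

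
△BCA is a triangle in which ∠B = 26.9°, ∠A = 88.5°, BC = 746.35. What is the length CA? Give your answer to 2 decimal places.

The third angle is ∠C = 180° − ∠A − ∠B = 64.60°.
Law of sines: CA = BC·sin B/sin A ≈ 337.79.

337.79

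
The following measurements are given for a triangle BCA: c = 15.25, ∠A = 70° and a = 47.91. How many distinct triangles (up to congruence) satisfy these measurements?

c·sin A = 15.25·sin(70°) ≈ 14.33.
Since a ≥ c, exactly one triangle exists.

1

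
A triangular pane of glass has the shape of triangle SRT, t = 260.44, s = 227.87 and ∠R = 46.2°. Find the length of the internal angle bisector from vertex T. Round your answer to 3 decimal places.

165.345

By the law of cosines, r² = t² + s² − 2·t·s·cos R = 37601, so r ≈ 193.91.
Law of cosines again: cos T = (s² + r² − t²)/(2·s·r) ≈ 0.24552, so ∠T ≈ 75.79°.
The bisector from T has length 2·s·r·cos(∠T/2)/(s+r) ≈ 165.35.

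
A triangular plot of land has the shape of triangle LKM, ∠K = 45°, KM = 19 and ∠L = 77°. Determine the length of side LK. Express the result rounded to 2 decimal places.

The third angle is ∠M = 180° − ∠L − ∠K = 58.00°.
Law of sines: LK = KM·sin M/sin L ≈ 16.537.

16.54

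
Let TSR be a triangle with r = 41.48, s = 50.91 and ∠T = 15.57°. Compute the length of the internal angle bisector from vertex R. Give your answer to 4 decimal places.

t_R ≈ 22.0455

By the law of cosines, t² = s² + r² − 2·s·r·cos T = 243.91, so t ≈ 15.618.
Law of cosines again: cos R = (t² + s² − r²)/(2·t·s) ≈ 0.70127, so ∠R ≈ 45.47°.
The bisector from R has length 2·t·s·cos(∠R/2)/(t+s) ≈ 22.045.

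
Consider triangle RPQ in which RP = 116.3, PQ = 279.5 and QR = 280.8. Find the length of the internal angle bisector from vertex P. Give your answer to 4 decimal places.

127.0632

By the law of cosines, cos P = (RP² + PQ² − QR²) / (2·RP·PQ) ≈ 0.19685, so ∠P ≈ 78.65°.
The bisector from P has length 2·RP·PQ·cos(∠P/2)/(RP+PQ) ≈ 127.06.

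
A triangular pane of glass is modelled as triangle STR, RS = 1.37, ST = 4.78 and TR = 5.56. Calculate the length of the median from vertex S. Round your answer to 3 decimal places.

2.153

Median from S: ½√(2·RS² + 2·ST² − TR²) ≈ 2.1527.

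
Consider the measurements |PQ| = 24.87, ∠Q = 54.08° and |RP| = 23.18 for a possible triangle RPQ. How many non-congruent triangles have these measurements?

|PQ|·sin Q = 24.87·sin(54.08°) ≈ 20.14.
Since |PQ| sin Q < |RP| < |PQ| (20.14 < 23.18 < 24.87), two triangles exist.

2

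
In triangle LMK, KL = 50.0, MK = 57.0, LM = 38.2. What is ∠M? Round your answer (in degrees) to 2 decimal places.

By the law of cosines, cos M = (LM² + MK² − KL²) / (2·LM·MK) ≈ 0.50708, so ∠M ≈ 59.53°.

59.53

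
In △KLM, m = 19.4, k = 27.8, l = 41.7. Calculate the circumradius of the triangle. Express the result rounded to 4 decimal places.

By the law of cosines, cos K = (l² + m² − k²) / (2·l·m) ≈ 0.82969, so ∠K ≈ 33.93°.
Circumradius = k/(2 sin K) ≈ 24.901.

24.9006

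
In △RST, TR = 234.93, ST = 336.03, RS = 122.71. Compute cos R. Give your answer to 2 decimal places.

-0.74

By the law of cosines, cos R = (TR² + RS² − ST²) / (2·TR·RS) ≈ -0.74001, so ∠R ≈ 137.73°.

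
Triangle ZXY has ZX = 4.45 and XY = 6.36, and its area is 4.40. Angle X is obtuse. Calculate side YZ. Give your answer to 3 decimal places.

From area = ½·ZX·XY·sin X, we get sin X = 2·area/(ZX·XY) ≈ 0.31093.
Taking the obtuse solution, ∠X ≈ 161.88°.
Law of cosines then gives YZ ≈ 10.679.

10.679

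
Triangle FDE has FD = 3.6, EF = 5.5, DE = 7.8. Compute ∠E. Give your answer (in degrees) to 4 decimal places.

24.4108

By the law of cosines, cos E = (DE² + EF² − FD²) / (2·DE·EF) ≈ 0.91061, so ∠E ≈ 24.41°.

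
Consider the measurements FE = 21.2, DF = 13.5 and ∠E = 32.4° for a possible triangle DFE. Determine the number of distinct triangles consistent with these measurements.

FE·sin E = 21.2·sin(32.4°) ≈ 11.36.
Since FE sin E < DF < FE (11.36 < 13.5 < 21.2), two triangles exist.

2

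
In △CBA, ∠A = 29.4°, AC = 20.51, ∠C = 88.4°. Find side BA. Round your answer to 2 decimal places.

23.18

The third angle is ∠B = 180° − ∠A − ∠C = 62.20°.
Law of sines: BA = AC·sin C/sin B ≈ 23.177.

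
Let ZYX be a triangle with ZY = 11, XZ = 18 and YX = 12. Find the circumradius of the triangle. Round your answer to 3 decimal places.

By the law of cosines, cos Z = (XZ² + ZY² − YX²) / (2·XZ·ZY) ≈ 0.76010, so ∠Z ≈ 40.53°.
Circumradius = YX/(2 sin Z) ≈ 9.2335.

9.234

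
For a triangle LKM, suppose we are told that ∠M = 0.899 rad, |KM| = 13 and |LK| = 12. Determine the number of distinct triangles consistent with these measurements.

2

|KM|·sin M = 13·sin(0.899 rad) ≈ 10.18.
Since |KM| sin M < |LK| < |KM| (10.18 < 12 < 13), two triangles exist.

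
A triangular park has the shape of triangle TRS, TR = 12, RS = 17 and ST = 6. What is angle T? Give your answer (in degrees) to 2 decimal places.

By the law of cosines, cos T = (ST² + TR² − RS²) / (2·ST·TR) ≈ -0.75694, so ∠T ≈ 139.20°.

139.20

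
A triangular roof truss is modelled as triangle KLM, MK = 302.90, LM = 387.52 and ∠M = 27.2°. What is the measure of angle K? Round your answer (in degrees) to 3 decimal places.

∠K ≈ 103.267°

By the law of cosines, KL² = LM² + MK² − 2·LM·MK·cos M = 33121, so KL ≈ 181.99.
Law of cosines again: cos K = (MK² + KL² − LM²)/(2·MK·KL) ≈ -0.22950, so ∠K ≈ 103.27°.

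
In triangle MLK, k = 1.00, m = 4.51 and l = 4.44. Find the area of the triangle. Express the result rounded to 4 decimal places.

area ≈ 2.2180

Semiperimeter s = (4.51 + 4.44 + 1)/2 = 4.975.
Heron's formula: area = √(4.975·0.465·0.535·3.975) ≈ 2.218.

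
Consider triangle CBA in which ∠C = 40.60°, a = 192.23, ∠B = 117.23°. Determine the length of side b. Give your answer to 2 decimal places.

The third angle is ∠A = 180° − ∠C − ∠B = 22.17°.
Law of sines: b = a·sin B/sin A ≈ 452.96.

452.96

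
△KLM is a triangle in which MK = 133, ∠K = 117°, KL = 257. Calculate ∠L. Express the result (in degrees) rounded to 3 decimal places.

∠L ≈ 20.475°

By the law of cosines, LM² = MK² + KL² − 2·MK·KL·cos K = 1.1477e+05, so LM ≈ 338.78.
Law of cosines again: cos L = (KL² + LM² − MK²)/(2·KL·LM) ≈ 0.93683, so ∠L ≈ 20.47°.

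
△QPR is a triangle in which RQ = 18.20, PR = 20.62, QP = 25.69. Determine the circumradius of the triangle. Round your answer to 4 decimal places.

12.9524

By the law of cosines, cos Q = (RQ² + QP² − PR²) / (2·RQ·QP) ≈ 0.60531, so ∠Q ≈ 52.75°.
Circumradius = PR/(2 sin Q) ≈ 12.952.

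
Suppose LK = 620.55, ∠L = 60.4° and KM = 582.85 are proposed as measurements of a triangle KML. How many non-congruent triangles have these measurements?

LK·sin L = 620.55·sin(60.4°) ≈ 539.6.
Since LK sin L < KM < LK (539.6 < 582.85 < 620.55), two triangles exist.

2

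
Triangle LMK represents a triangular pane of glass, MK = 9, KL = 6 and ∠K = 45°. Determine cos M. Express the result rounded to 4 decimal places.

cos M ≈ 0.7463

By the law of cosines, LM² = MK² + KL² − 2·MK·KL·cos K = 40.632, so LM ≈ 6.3744.
Law of cosines again: cos M = (LM² + MK² − KL²)/(2·LM·MK) ≈ 0.74633, so ∠M ≈ 41.73°.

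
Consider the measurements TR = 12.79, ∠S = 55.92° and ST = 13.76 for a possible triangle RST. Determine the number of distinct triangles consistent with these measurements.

ST·sin S = 13.76·sin(55.92°) ≈ 11.4.
Since ST sin S < TR < ST (11.4 < 12.79 < 13.76), two triangles exist.

2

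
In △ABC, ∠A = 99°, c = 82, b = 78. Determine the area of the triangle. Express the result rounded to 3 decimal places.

Area = ½·b·c·sin A ≈ 3158.6.

area ≈ 3158.627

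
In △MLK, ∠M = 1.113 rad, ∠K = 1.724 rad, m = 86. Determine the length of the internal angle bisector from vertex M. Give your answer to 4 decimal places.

The third angle is ∠L = π − ∠K − ∠M = 0.305 rad.
Law of sines: l = m·sin L/sin M ≈ 28.752.
Law of sines: k = m·sin K/sin M ≈ 94.749.
The bisector from M has length 2·l·k·cos(∠M/2)/(l+k) ≈ 37.46.

37.4603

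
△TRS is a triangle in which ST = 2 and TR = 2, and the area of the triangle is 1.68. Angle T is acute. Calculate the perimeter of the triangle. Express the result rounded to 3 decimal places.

5.913

From area = ½·ST·TR·sin T, we get sin T = 2·area/(ST·TR) ≈ 0.84000.
Taking the acute solution, ∠T ≈ 57.14°.
Law of cosines then gives RS ≈ 1.9129.
Perimeter = 1.9129 + 2 + 2 = 5.9129.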